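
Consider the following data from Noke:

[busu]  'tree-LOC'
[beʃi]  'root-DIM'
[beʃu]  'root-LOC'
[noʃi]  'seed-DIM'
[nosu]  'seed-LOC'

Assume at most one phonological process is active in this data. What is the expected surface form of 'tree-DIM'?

[buʃi]

'seed' shows [ʃ] ~ [s] at the end of the stem ([noʃi] vs [nosu]).
Compare 'root', with invariant [ʃ] in [beʃi] and [beʃu]: an analysis with underlying /ʃ/ and a rule producing [s] before the LOC suffix would wrongly predict alternation here too.
The underlying segment must be /s/; /s/ becomes palato-alveolar [ʃ] before a front vowel, yielding [ʃ] there.
From [busu] the stem 'tree' is /bus/; before a front vowel this yields [buʃi].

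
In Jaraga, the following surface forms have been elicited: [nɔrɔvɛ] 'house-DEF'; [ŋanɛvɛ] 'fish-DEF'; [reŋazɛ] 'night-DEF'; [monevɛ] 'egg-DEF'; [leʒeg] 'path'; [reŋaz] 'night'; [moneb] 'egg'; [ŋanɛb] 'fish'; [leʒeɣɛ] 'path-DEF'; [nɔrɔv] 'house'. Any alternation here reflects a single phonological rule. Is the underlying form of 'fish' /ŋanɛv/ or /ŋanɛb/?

'fish' shows [v] ~ [b] at the end of the stem ([ŋanɛvɛ] vs [ŋanɛb]).
If /v/ were underlying and a rule turned it into [b] in isolation, 'house' would also alternate; but it has [v] in both [nɔrɔvɛ] and [nɔrɔv].
The alternation reflects intervocalic spirantization: voiced stops become fricatives between vowels. /b/ is underlying.

/ŋanɛb/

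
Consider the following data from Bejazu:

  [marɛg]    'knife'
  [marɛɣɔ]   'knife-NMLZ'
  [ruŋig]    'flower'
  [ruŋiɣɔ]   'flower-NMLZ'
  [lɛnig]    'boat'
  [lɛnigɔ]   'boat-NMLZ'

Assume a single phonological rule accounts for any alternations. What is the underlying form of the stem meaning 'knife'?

/marɛɣ/

In [marɛg] and [marɛɣɔ] the final segment of 'knife' alternates: [g] ~ [ɣ].
The stem 'boat' ([lɛnig], [lɛnigɔ]) shows [g] unchanged in both environments, so [g] cannot be basic with [ɣ] derived before the NMLZ suffix.
The alternation reflects word-final hardening: voiced fricatives become stops word-finally. /ɣ/ is underlying.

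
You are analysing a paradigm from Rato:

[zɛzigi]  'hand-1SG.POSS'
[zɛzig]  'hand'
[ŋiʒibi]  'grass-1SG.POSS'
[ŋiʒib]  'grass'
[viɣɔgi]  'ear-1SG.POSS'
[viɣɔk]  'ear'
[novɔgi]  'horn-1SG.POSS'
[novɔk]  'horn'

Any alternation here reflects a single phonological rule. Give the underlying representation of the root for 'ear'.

The stem for 'ear' ends in [g] in [viɣɔgi] but [k] in [viɣɔk].
If /g/ were underlying and a rule turned it into [k] in isolation, 'hand' would also alternate; but it has [g] in both [zɛzigi] and [zɛzig].
So /k/ is underlying, and a rule of intervocalic voicing — voiceless stops become voiced between vowels — gives [g].

/viɣɔk/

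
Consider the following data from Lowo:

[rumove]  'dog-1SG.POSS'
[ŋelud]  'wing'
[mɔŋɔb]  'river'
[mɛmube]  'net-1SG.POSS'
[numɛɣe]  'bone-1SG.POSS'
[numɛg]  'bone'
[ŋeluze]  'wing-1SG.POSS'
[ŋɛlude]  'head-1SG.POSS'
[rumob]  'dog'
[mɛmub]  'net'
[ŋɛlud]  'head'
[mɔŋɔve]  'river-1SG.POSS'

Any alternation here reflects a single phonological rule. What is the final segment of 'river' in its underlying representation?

The stem for 'river' ends in [b] in [mɔŋɔb] but [v] in [mɔŋɔve].
The stem 'net' ([mɛmub], [mɛmube]) shows [b] unchanged in both environments, so [b] cannot be basic with [v] derived before the 1SG.POSS suffix.
Therefore /v/ is basic and [b] is derived by word-final hardening (voiced fricatives become stops word-finally).

/v/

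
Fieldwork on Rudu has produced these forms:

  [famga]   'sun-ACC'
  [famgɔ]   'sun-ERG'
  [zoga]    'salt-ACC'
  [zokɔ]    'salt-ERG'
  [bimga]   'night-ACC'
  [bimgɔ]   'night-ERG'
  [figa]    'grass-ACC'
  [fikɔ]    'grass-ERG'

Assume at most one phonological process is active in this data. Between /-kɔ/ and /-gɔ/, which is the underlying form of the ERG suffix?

The ERG morpheme has two allomorphs, [-gɔ] and [-kɔ].
The ACC suffix, which begins with [g], is invariant after every stem; so [g] is not altered by any rule here.
The ERG suffix is therefore /-kɔ/ underlyingly, with post-nasal voicing: voiceless stops become voiced after a nasal.

/-kɔ/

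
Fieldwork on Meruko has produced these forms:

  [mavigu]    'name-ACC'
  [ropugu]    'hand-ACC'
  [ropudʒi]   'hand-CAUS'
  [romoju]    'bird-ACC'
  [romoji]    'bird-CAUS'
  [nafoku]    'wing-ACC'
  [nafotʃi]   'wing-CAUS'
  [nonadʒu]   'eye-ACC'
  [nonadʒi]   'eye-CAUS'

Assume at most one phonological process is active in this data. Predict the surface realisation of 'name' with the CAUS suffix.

In [ropugu] and [ropudʒi] the final segment of 'hand' alternates: [g] ~ [dʒ].
Compare 'eye', with invariant [dʒ] in [nonadʒu] and [nonadʒi]: an analysis with underlying /dʒ/ and a rule producing [g] before the ACC suffix would wrongly predict alternation here too.
So /g/ is underlying, and a rule of palatalization before a front vowel — /k/ and /g/ become palato-alveolar [tʃ] and [dʒ] before a front vowel — gives [dʒ].
From [mavigu] the stem 'name' is /mavig/; before a front vowel this yields [mavidʒi].

[mavidʒi]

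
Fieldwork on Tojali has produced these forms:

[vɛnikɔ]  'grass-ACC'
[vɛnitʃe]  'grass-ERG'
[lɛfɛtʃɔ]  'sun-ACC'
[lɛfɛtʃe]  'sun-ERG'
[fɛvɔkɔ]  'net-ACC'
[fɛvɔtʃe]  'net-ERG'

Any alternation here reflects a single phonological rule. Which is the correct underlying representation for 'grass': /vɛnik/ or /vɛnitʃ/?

The root 'grass' surfaces as [vɛnikɔ] and [vɛnitʃe], with a stem-final [k] ~ [tʃ] alternation.
Compare 'sun', with invariant [tʃ] in [lɛfɛtʃɔ] and [lɛfɛtʃe]: an analysis with underlying /tʃ/ and a rule producing [k] before the ACC suffix would wrongly predict alternation here too.
The alternation reflects palatalization before a front vowel: /k/ becomes palato-alveolar [tʃ] before a front vowel. /k/ is underlying.

/vɛnik/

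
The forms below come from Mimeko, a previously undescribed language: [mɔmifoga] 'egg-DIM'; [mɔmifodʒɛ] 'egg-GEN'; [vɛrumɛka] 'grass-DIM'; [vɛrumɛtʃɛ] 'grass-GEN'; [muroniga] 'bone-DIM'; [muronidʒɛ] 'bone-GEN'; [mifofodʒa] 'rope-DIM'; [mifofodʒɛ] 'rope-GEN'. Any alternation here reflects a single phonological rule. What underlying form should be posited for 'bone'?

The stem for 'bone' ends in [g] in [muroniga] but [dʒ] in [muronidʒɛ].
But 'rope' keeps [dʒ] in both environments ([mifofodʒa], [mifofodʒɛ]), so there is no rule changing /dʒ/ to [g] before the DIM suffix.
The alternation reflects palatalization before a front vowel: /k/ and /g/ become palato-alveolar [tʃ] and [dʒ] before a front vowel. /g/ is underlying.
The underlying form of 'bone' is therefore /muronig/.

/muronig/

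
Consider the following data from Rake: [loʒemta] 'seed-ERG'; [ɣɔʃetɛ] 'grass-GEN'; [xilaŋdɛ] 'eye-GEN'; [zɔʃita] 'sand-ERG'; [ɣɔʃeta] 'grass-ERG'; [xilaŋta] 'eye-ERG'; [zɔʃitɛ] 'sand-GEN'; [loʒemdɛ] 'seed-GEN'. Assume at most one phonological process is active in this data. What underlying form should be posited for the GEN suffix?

/-dɛ/

The GEN morpheme has two allomorphs, [-dɛ] and [-tɛ].
By contrast the ERG suffix keeps its initial [t] throughout — that segment must be underlying.
The GEN suffix is therefore /-dɛ/ underlyingly, with post-vocalic devoicing: voiced stops become voiceless after a vowel.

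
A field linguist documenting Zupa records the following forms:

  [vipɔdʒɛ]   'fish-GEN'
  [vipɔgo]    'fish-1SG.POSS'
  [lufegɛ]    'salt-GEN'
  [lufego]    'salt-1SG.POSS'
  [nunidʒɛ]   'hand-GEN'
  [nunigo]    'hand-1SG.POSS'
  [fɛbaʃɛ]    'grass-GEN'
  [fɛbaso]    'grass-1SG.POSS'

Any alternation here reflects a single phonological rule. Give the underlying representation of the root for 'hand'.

/nunidʒ/

'hand' shows [dʒ] ~ [g] at the end of the stem ([nunidʒɛ] vs [nunigo]).
Compare 'salt', with invariant [g] in [lufegɛ] and [lufego]: an analysis with underlying /g/ and a rule producing [dʒ] before the GEN suffix would wrongly predict alternation here too.
The underlying segment must be /dʒ/; palato-alveolar /dʒ/ and /ʃ/ become [g] and [s] when no front vowel follows, yielding [g] there.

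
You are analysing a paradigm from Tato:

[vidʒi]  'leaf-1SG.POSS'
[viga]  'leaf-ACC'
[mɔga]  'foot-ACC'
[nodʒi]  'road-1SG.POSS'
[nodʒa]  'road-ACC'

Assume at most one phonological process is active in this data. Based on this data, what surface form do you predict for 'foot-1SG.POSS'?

[mɔdʒi]

'leaf' shows [g] ~ [dʒ] at the end of the stem ([viga] vs [vidʒi]).
The stem 'road' ([nodʒa], [nodʒi]) shows [dʒ] unchanged in both environments, so [dʒ] cannot be basic with [g] derived before the ACC suffix.
Therefore /g/ is basic and [dʒ] is derived by palatalization before a front vowel (/g/ becomes palato-alveolar [dʒ] before a front vowel).
From [mɔga] the stem 'foot' is /mɔg/; before a front vowel this yields [mɔdʒi].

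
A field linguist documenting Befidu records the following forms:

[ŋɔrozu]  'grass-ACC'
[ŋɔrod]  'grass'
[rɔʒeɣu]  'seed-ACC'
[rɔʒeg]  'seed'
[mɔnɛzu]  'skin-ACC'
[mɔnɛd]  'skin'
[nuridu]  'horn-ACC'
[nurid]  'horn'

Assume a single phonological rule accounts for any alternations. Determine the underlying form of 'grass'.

/ŋɔroz/

In [ŋɔrozu] and [ŋɔrod] the final segment of 'grass' alternates: [z] ~ [d].
Compare 'horn', with invariant [d] in [nuridu] and [nurid]: an analysis with underlying /d/ and a rule producing [z] before the ACC suffix would wrongly predict alternation here too.
Therefore /z/ is basic and [d] is derived by word-final hardening (voiced fricatives become stops word-finally).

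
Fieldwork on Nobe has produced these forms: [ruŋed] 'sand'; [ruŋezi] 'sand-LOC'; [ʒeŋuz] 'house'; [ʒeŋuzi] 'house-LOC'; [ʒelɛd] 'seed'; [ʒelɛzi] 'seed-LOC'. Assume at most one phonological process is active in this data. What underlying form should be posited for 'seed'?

The stem for 'seed' ends in [d] in [ʒelɛd] but [z] in [ʒelɛzi].
Compare 'house', with invariant [z] in [ʒeŋuz] and [ʒeŋuzi]: an analysis with underlying /z/ and a rule producing [d] in isolation would wrongly predict alternation here too.
The underlying segment must be /d/; voiced stops become fricatives between vowels, yielding [z] there.

/ʒelɛd/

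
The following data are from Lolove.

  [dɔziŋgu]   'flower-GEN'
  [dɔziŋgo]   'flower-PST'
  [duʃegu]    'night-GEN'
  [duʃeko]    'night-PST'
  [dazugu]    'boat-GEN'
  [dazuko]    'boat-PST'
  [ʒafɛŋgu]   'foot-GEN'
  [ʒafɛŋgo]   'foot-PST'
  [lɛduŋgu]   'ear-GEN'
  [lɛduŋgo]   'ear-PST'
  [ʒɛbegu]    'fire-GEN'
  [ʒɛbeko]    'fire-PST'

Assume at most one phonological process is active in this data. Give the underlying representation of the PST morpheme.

/-ko/

The PST morpheme has two allomorphs, [-go] and [-ko].
The GEN suffix, which begins with [g], is invariant after every stem; so [g] is not altered by any rule here.
So the underlying form is /-ko/, and voiceless stops become voiced after a nasal.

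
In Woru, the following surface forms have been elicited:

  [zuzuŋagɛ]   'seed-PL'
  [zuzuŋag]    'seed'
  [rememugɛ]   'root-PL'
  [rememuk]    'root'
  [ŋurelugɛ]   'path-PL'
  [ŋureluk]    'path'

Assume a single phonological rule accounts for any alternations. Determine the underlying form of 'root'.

/rememuk/

The root 'root' surfaces as [rememugɛ] and [rememuk], with a stem-final [g] ~ [k] alternation.
If /g/ were underlying and a rule turned it into [k] in isolation, 'seed' would also alternate; but it has [g] in both [zuzuŋagɛ] and [zuzuŋag].
The underlying segment must be /k/; voiceless stops become voiced between vowels, yielding [g] there.
Hence 'root' is /rememuk/ underlyingly.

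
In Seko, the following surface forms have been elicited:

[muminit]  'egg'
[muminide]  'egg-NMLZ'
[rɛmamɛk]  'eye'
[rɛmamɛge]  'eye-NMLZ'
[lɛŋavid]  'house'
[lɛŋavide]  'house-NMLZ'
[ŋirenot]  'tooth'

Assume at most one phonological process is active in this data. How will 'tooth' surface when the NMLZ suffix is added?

The root 'egg' surfaces as [muminit] and [muminide], with a stem-final [t] ~ [d] alternation.
The stem 'house' ([lɛŋavid], [lɛŋavide]) shows [d] unchanged in both environments, so [d] cannot be basic with [t] derived in isolation.
So /t/ is underlying, and a rule of intervocalic voicing — voiceless stops become voiced between vowels — gives [d].
From [ŋirenot] the stem 'tooth' is /ŋirenot/; between vowels this yields [ŋirenode].

[ŋirenode]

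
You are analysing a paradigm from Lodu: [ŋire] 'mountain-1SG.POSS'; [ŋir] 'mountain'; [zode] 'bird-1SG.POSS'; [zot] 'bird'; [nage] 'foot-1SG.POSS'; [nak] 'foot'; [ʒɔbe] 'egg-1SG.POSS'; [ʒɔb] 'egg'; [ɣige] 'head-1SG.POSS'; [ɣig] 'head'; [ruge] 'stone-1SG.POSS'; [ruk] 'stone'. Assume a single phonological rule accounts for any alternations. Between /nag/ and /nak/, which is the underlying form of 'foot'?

'foot' shows [g] ~ [k] at the end of the stem ([nage] vs [nak]).
If /g/ were underlying and a rule turned it into [k] in isolation, 'head' would also alternate; but it has [g] in both [ɣige] and [ɣig].
Therefore /k/ is basic and [g] is derived by intervocalic voicing (voiceless stops become voiced between vowels).

/nak/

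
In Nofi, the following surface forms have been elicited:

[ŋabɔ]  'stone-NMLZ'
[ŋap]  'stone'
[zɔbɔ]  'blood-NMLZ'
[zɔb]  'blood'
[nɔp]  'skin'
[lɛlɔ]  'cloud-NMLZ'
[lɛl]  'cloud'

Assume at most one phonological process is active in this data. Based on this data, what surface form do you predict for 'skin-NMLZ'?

The root 'stone' surfaces as [ŋabɔ] and [ŋap], with a stem-final [b] ~ [p] alternation.
The stem 'blood' ([zɔbɔ], [zɔb]) shows [b] unchanged in both environments, so [b] cannot be basic with [p] derived in isolation.
The alternation reflects intervocalic voicing: voiceless stops become voiced between vowels. /p/ is underlying.
From [nɔp] the stem 'skin' is /nɔp/; between vowels this yields [nɔbɔ].

[nɔbɔ]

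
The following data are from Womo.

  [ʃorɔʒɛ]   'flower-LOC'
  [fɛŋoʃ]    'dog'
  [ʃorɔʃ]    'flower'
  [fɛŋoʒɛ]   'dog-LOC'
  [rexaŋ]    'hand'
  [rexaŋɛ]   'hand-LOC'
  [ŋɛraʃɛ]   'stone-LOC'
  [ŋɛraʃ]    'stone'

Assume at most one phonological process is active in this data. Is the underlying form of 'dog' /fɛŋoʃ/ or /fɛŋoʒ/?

The root 'dog' surfaces as [fɛŋoʃ] and [fɛŋoʒɛ], with a stem-final [ʃ] ~ [ʒ] alternation.
The stem 'stone' ([ŋɛraʃ], [ŋɛraʃɛ]) shows [ʃ] unchanged in both environments, so [ʃ] cannot be basic with [ʒ] derived before the LOC suffix.
The alternation reflects word-final obstruent devoicing: voiced obstruents become voiceless word-finally. /ʒ/ is underlying.

/fɛŋoʒ/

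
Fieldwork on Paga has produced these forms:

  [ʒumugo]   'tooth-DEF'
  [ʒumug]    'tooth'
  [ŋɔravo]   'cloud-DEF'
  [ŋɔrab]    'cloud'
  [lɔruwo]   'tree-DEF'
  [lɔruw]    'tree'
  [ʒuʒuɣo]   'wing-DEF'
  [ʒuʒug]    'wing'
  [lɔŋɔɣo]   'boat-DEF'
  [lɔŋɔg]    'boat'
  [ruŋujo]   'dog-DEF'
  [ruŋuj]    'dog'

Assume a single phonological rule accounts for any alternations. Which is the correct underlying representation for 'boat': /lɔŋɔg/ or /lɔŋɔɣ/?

/lɔŋɔɣ/

The stem for 'boat' ends in [ɣ] in [lɔŋɔɣo] but [g] in [lɔŋɔg].
The stem 'tooth' ([ʒumugo], [ʒumug]) shows [g] unchanged in both environments, so [g] cannot be basic with [ɣ] derived before the DEF suffix.
Therefore /ɣ/ is basic and [g] is derived by word-final hardening (voiced fricatives become stops word-finally).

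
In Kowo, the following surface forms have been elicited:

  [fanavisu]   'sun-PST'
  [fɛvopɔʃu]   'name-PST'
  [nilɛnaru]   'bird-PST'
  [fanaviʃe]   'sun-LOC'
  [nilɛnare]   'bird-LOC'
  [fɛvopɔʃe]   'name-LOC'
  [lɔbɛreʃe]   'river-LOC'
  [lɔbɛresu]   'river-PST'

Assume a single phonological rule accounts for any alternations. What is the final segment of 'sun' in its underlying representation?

The root 'sun' surfaces as [fanaviʃe] and [fanavisu], with a stem-final [ʃ] ~ [s] alternation.
Compare 'name', with invariant [ʃ] in [fɛvopɔʃe] and [fɛvopɔʃu]: an analysis with underlying /ʃ/ and a rule producing [s] before the PST suffix would wrongly predict alternation here too.
Therefore /s/ is basic and [ʃ] is derived by palatalization before a front vowel (/s/ becomes palato-alveolar [ʃ] before a front vowel).

/s/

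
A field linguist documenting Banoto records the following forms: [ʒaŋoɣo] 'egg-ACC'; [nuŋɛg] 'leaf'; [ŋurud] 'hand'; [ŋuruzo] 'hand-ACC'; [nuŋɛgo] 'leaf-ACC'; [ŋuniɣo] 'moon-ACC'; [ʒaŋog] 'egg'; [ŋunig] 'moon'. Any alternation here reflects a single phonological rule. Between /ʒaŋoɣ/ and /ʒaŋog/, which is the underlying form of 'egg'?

/ʒaŋoɣ/

'egg' shows [g] ~ [ɣ] at the end of the stem ([ʒaŋog] vs [ʒaŋoɣo]).
If /g/ were underlying and a rule turned it into [ɣ] before the ACC suffix, 'leaf' would also alternate; but it has [g] in both [nuŋɛg] and [nuŋɛgo].
So /ɣ/ is underlying, and a rule of word-final hardening — voiced fricatives become stops word-finally — gives [g].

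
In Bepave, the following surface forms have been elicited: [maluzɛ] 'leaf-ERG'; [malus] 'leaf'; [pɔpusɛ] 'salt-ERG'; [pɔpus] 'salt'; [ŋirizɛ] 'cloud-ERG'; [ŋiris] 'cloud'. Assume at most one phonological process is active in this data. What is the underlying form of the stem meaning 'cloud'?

/ŋiriz/

The stem for 'cloud' ends in [z] in [ŋirizɛ] but [s] in [ŋiris].
If /s/ were underlying and a rule turned it into [z] before the ERG suffix, 'salt' would also alternate; but it has [s] in both [pɔpusɛ] and [pɔpus].
The underlying segment must be /z/; voiced obstruents become voiceless word-finally, yielding [s] there.
So 'cloud' = /ŋiriz/.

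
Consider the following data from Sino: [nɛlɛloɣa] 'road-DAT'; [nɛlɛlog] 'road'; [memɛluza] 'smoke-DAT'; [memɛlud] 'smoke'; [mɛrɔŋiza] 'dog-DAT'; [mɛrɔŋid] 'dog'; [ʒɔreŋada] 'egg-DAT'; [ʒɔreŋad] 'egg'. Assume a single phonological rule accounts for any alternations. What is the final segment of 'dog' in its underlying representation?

The root 'dog' surfaces as [mɛrɔŋiza] and [mɛrɔŋid], with a stem-final [z] ~ [d] alternation.
Compare 'egg', with invariant [d] in [ʒɔreŋada] and [ʒɔreŋad]: an analysis with underlying /d/ and a rule producing [z] before the DAT suffix would wrongly predict alternation here too.
The alternation reflects word-final hardening: voiced fricatives become stops word-finally. /z/ is underlying.

/z/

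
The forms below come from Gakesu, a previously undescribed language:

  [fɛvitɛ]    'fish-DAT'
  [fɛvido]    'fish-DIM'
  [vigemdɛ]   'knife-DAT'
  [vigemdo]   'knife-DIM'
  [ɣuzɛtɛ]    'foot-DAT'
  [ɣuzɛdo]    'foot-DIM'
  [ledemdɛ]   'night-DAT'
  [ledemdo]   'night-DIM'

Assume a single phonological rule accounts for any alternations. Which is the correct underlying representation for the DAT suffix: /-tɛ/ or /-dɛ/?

The DAT suffix surfaces as [-dɛ] and [-tɛ], depending on the final segment of the stem.
By contrast the DIM suffix keeps its initial [d] throughout — that segment must be underlying.
The DAT suffix is therefore /-tɛ/ underlyingly, with post-nasal voicing: voiceless stops become voiced after a nasal.

/-tɛ/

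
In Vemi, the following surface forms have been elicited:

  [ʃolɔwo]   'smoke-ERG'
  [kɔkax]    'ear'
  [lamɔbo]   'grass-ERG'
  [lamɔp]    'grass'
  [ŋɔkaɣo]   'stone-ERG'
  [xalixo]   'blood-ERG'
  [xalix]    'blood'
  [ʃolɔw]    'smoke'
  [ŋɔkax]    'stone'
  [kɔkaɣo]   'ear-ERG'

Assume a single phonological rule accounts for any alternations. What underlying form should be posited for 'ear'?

/kɔkaɣ/

The stem for 'ear' ends in [x] in [kɔkax] but [ɣ] in [kɔkaɣo].
If /x/ were underlying and a rule turned it into [ɣ] before the ERG suffix, 'blood' would also alternate; but it has [x] in both [xalix] and [xalixo].
The underlying segment must be /ɣ/; voiced obstruents become voiceless word-finally, yielding [x] there.
Hence 'ear' is /kɔkaɣ/ underlyingly.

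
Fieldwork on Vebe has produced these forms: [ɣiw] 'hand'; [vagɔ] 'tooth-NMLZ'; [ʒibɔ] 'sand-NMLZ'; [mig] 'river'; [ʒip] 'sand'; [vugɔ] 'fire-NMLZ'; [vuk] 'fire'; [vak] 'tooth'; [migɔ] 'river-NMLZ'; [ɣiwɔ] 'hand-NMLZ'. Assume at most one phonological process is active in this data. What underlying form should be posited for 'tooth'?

'tooth' shows [g] ~ [k] at the end of the stem ([vagɔ] vs [vak]).
But 'river' keeps [g] in both environments ([migɔ], [mig]), so there is no rule changing /g/ to [k] in isolation.
So /k/ is underlying, and a rule of intervocalic voicing — voiceless stops become voiced between vowels — gives [g].

/vak/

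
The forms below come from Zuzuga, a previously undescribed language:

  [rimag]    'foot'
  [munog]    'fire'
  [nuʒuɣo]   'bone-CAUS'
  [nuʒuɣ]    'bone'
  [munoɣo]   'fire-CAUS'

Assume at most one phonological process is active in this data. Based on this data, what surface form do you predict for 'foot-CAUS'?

[rimaɣo]

In [munoɣo] and [munog] the final segment of 'fire' alternates: [ɣ] ~ [g].
But 'bone' keeps [ɣ] in both environments ([nuʒuɣo], [nuʒuɣ]), so there is no rule changing /ɣ/ to [g] in isolation.
Therefore /g/ is basic and [ɣ] is derived by intervocalic spirantization (voiced stops become fricatives between vowels).
From [rimag] the stem 'foot' is /rimag/; between vowels this yields [rimaɣo].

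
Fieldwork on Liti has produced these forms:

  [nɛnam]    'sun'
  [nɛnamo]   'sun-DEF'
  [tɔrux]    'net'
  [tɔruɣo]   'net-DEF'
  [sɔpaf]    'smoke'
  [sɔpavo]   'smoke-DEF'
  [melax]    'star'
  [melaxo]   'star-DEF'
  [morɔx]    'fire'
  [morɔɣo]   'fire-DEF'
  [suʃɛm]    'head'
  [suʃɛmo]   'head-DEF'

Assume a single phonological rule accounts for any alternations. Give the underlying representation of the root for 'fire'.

/morɔɣ/

'fire' shows [x] ~ [ɣ] at the end of the stem ([morɔx] vs [morɔɣo]).
But 'star' keeps [x] in both environments ([melax], [melaxo]), so there is no rule changing /x/ to [ɣ] before the DEF suffix.
So /ɣ/ is underlying, and a rule of word-final obstruent devoicing — voiced obstruents become voiceless word-finally — gives [x].
So 'fire' = /morɔɣ/.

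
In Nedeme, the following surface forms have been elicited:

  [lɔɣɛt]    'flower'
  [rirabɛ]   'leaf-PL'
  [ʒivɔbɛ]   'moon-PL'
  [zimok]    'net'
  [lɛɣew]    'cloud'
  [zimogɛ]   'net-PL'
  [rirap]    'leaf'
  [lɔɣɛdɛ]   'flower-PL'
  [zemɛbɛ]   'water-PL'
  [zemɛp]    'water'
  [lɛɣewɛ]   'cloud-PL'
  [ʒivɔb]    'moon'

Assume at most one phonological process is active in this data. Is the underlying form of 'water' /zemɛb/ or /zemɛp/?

/zemɛp/

The stem for 'water' ends in [p] in [zemɛp] but [b] in [zemɛbɛ].
If /b/ were underlying and a rule turned it into [p] in isolation, 'moon' would also alternate; but it has [b] in both [ʒivɔb] and [ʒivɔbɛ].
The alternation reflects intervocalic voicing: voiceless stops become voiced between vowels. /p/ is underlying.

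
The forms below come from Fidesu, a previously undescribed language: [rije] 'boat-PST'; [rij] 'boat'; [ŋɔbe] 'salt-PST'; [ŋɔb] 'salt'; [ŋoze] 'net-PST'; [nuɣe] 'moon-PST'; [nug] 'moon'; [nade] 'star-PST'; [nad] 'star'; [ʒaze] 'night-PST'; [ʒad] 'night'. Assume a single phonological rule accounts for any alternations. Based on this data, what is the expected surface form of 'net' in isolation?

[ŋod]

The root 'night' surfaces as [ʒaze] and [ʒad], with a stem-final [z] ~ [d] alternation.
If /d/ were underlying and a rule turned it into [z] before the PST suffix, 'star' would also alternate; but it has [d] in both [nade] and [nad].
The alternation reflects word-final hardening: voiced fricatives become stops word-finally. /z/ is underlying.
From [ŋoze] the stem 'net' is /ŋoz/; word-finally this yields [ŋod].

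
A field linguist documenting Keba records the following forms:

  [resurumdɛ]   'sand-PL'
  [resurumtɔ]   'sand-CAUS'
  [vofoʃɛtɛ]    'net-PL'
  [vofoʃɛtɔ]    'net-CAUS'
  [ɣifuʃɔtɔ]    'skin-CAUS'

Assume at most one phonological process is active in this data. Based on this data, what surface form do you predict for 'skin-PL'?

The PL morpheme has two allomorphs, [-dɛ] and [-tɛ].
By contrast the CAUS suffix keeps its initial [t] throughout — that segment must be underlying.
The PL suffix is therefore /-dɛ/ underlyingly, with post-vocalic devoicing: voiced stops become voiceless after a vowel.
After 'skin', which ends in a vowel, the suffix surfaces as [-tɛ], giving [ɣifuʃɔtɛ].

[ɣifuʃɔtɛ]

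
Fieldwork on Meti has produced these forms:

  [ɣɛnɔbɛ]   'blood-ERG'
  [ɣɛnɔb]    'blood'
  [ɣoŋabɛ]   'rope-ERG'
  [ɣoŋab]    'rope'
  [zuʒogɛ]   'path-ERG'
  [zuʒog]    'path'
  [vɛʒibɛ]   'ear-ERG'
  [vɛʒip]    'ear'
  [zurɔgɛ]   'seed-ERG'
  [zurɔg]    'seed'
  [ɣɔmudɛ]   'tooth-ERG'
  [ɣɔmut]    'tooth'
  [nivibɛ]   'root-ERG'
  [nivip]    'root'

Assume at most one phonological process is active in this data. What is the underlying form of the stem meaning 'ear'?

/vɛʒip/

The stem for 'ear' ends in [b] in [vɛʒibɛ] but [p] in [vɛʒip].
If /b/ were underlying and a rule turned it into [p] in isolation, 'rope' would also alternate; but it has [b] in both [ɣoŋabɛ] and [ɣoŋab].
The underlying segment must be /p/; voiceless stops become voiced between vowels, yielding [b] there.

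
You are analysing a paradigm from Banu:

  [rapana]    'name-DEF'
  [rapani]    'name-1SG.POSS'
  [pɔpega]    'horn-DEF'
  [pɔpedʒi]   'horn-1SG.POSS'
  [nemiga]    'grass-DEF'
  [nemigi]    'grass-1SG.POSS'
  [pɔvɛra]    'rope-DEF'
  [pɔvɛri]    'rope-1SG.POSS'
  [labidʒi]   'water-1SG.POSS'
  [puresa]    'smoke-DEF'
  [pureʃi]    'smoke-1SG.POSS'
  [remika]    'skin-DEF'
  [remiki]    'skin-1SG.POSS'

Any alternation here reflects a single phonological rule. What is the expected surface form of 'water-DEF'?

'horn' shows [g] ~ [dʒ] at the end of the stem ([pɔpega] vs [pɔpedʒi]).
But 'grass' keeps [g] in both environments ([nemiga], [nemigi]), so there is no rule changing /g/ to [dʒ] before the 1SG.POSS suffix.
So /dʒ/ is underlying, and a rule of depalatalization — palato-alveolar /dʒ/ and /ʃ/ become [g] and [s] when no front vowel follows — gives [g].
The one attested form of 'water', [labidʒi], shows underlying /labidʒ/. Applying the same rule when no front vowel follows gives [labiga].

[labiga]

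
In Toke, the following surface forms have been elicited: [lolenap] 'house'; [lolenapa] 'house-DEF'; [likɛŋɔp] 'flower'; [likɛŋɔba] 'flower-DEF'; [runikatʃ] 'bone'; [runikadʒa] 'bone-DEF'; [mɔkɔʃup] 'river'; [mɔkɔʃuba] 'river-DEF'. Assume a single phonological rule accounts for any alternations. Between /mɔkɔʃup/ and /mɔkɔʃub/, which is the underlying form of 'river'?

The stem for 'river' ends in [p] in [mɔkɔʃup] but [b] in [mɔkɔʃuba].
If /p/ were underlying and a rule turned it into [b] before the DEF suffix, 'house' would also alternate; but it has [p] in both [lolenap] and [lolenapa].
The alternation reflects word-final obstruent devoicing: voiced obstruents become voiceless word-finally. /b/ is underlying.

/mɔkɔʃub/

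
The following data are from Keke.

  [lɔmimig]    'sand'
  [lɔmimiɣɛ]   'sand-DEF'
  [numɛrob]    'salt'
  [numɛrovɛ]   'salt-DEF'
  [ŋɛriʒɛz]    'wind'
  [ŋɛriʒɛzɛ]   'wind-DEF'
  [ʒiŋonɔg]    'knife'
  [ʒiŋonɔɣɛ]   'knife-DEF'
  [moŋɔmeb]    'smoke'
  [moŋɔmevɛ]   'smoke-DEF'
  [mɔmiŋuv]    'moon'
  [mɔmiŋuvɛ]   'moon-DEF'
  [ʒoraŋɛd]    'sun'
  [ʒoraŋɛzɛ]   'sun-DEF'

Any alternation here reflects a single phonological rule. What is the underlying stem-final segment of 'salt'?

The stem for 'salt' ends in [b] in [numɛrob] but [v] in [numɛrovɛ].
Compare 'moon', with invariant [v] in [mɔmiŋuv] and [mɔmiŋuvɛ]: an analysis with underlying /v/ and a rule producing [b] in isolation would wrongly predict alternation here too.
Therefore /b/ is basic and [v] is derived by intervocalic spirantization (voiced stops become fricatives between vowels).

/b/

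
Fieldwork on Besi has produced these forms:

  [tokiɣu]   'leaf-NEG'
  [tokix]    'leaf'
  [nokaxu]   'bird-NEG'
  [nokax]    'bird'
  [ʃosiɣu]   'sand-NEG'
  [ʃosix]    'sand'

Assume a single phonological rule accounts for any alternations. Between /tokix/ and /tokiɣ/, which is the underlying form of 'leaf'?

'leaf' shows [ɣ] ~ [x] at the end of the stem ([tokiɣu] vs [tokix]).
But 'bird' keeps [x] in both environments ([nokaxu], [nokax]), so there is no rule changing /x/ to [ɣ] before the NEG suffix.
The alternation reflects word-final obstruent devoicing: voiced obstruents become voiceless word-finally. /ɣ/ is underlying.

/tokiɣ/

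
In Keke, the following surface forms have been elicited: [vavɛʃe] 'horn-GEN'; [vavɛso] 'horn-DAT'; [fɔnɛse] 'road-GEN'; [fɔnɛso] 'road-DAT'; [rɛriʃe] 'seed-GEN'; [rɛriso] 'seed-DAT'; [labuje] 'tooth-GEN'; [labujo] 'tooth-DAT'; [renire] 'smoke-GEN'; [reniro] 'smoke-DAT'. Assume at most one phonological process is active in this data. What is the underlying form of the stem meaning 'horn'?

/vavɛʃ/

The root 'horn' surfaces as [vavɛʃe] and [vavɛso], with a stem-final [ʃ] ~ [s] alternation.
If /s/ were underlying and a rule turned it into [ʃ] before the GEN suffix, 'road' would also alternate; but it has [s] in both [fɔnɛse] and [fɔnɛso].
The alternation reflects depalatalization: palato-alveolar /ʃ/ becomes [s] when no front vowel follows. /ʃ/ is underlying.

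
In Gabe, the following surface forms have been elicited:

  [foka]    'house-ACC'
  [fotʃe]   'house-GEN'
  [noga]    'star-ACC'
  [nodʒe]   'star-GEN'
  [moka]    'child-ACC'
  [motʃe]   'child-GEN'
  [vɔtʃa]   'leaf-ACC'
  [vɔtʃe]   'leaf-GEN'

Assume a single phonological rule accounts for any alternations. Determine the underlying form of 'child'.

/mok/

In [moka] and [motʃe] the final segment of 'child' alternates: [k] ~ [tʃ].
If /tʃ/ were underlying and a rule turned it into [k] before the ACC suffix, 'leaf' would also alternate; but it has [tʃ] in both [vɔtʃa] and [vɔtʃe].
The alternation reflects palatalization before a front vowel: /k/ and /g/ become palato-alveolar [tʃ] and [dʒ] before a front vowel. /k/ is underlying.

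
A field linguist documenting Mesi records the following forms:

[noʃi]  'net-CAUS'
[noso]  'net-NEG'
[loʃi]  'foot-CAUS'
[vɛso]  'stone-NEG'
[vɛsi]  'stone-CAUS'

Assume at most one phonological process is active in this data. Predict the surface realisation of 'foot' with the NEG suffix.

[loso]

The stem for 'net' ends in [s] in [noso] but [ʃ] in [noʃi].
But 'stone' keeps [s] in both environments ([vɛso], [vɛsi]), so there is no rule changing /s/ to [ʃ] before the CAUS suffix.
So /ʃ/ is underlying, and a rule of depalatalization — palato-alveolar /ʃ/ becomes [s] when no front vowel follows — gives [s].
The one attested form of 'foot', [loʃi], shows underlying /loʃ/. Applying the same rule when no front vowel follows gives [loso].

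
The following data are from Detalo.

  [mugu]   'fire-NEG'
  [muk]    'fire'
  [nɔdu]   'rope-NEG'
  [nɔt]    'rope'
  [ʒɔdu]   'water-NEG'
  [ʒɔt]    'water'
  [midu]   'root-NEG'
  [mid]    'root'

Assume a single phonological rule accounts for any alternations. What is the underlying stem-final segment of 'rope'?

/t/

'rope' shows [d] ~ [t] at the end of the stem ([nɔdu] vs [nɔt]).
If /d/ were underlying and a rule turned it into [t] in isolation, 'root' would also alternate; but it has [d] in both [midu] and [mid].
So /t/ is underlying, and a rule of intervocalic voicing — voiceless stops become voiced between vowels — gives [d].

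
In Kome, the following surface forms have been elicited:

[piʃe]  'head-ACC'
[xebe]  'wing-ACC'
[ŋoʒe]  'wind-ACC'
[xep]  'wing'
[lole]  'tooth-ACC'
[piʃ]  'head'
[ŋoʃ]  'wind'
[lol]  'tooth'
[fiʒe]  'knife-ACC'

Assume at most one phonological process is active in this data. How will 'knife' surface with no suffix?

The stem for 'wind' ends in [ʃ] in [ŋoʃ] but [ʒ] in [ŋoʒe].
The stem 'head' ([piʃ], [piʃe]) shows [ʃ] unchanged in both environments, so [ʃ] cannot be basic with [ʒ] derived before the ACC suffix.
The alternation reflects word-final obstruent devoicing: voiced obstruents become voiceless word-finally. /ʒ/ is underlying.
From [fiʒe] the stem 'knife' is /fiʒ/; word-finally this yields [fiʃ].

[fiʃ]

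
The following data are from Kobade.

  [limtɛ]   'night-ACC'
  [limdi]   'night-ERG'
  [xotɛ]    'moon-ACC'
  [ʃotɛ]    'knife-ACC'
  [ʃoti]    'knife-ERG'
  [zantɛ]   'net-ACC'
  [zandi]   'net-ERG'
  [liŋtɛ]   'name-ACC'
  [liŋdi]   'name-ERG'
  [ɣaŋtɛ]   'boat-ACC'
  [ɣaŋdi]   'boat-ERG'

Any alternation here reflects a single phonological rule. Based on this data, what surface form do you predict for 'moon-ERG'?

The ERG suffix surfaces as [-di] and [-ti], depending on the final segment of the stem.
The ACC suffix, which begins with [t], is invariant after every stem; so [t] is not altered by any rule here.
So the underlying form is /-di/, and voiced stops become voiceless after a vowel.
After 'moon', which ends in a vowel, the suffix surfaces as [-ti], giving [xoti].

[xoti]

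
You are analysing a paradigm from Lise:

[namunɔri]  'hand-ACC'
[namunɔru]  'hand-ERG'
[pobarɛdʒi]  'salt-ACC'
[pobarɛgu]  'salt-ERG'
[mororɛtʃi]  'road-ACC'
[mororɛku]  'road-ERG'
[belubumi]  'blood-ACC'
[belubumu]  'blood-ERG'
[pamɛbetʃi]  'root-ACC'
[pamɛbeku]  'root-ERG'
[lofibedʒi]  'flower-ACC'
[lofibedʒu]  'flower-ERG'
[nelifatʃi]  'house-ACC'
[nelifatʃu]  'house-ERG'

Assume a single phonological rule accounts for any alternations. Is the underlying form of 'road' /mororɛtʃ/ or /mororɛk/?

'road' shows [tʃ] ~ [k] at the end of the stem ([mororɛtʃi] vs [mororɛku]).
Compare 'house', with invariant [tʃ] in [nelifatʃi] and [nelifatʃu]: an analysis with underlying /tʃ/ and a rule producing [k] before the ERG suffix would wrongly predict alternation here too.
The alternation reflects palatalization before a front vowel: /k/ and /g/ become palato-alveolar [tʃ] and [dʒ] before a front vowel. /k/ is underlying.

/mororɛk/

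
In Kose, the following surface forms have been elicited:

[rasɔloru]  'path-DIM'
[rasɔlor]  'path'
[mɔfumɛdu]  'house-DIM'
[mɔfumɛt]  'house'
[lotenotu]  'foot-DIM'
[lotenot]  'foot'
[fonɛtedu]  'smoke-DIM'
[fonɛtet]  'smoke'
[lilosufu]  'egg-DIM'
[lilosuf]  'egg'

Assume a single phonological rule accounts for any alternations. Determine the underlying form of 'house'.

/mɔfumɛd/

'house' shows [d] ~ [t] at the end of the stem ([mɔfumɛdu] vs [mɔfumɛt]).
The stem 'foot' ([lotenotu], [lotenot]) shows [t] unchanged in both environments, so [t] cannot be basic with [d] derived before the DIM suffix.
Therefore /d/ is basic and [t] is derived by word-final obstruent devoicing (voiced obstruents become voiceless word-finally).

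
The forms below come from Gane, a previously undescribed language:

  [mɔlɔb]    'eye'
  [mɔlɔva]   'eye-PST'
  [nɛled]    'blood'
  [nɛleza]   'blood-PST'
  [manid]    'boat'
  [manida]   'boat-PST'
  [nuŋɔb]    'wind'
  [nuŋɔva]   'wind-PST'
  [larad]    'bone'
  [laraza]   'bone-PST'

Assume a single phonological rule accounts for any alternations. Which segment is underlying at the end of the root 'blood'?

The stem for 'blood' ends in [d] in [nɛled] but [z] in [nɛleza].
If /d/ were underlying and a rule turned it into [z] before the PST suffix, 'boat' would also alternate; but it has [d] in both [manid] and [manida].
So /z/ is underlying, and a rule of word-final hardening — voiced fricatives become stops word-finally — gives [d].

/z/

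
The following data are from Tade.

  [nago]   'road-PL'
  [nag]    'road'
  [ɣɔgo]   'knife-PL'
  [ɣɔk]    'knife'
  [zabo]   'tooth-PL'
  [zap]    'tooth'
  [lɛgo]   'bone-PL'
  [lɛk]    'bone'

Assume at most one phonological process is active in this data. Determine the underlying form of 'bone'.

/lɛk/

In [lɛgo] and [lɛk] the final segment of 'bone' alternates: [g] ~ [k].
The stem 'road' ([nago], [nag]) shows [g] unchanged in both environments, so [g] cannot be basic with [k] derived in isolation.
Therefore /k/ is basic and [g] is derived by intervocalic voicing (voiceless stops become voiced between vowels).
So 'bone' = /lɛk/.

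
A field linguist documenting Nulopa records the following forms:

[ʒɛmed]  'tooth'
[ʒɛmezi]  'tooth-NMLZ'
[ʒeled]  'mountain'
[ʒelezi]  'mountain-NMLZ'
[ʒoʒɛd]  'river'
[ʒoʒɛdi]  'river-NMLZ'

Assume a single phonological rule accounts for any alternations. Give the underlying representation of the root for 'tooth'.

/ʒɛmez/

In [ʒɛmed] and [ʒɛmezi] the final segment of 'tooth' alternates: [d] ~ [z].
If /d/ were underlying and a rule turned it into [z] before the NMLZ suffix, 'river' would also alternate; but it has [d] in both [ʒoʒɛd] and [ʒoʒɛdi].
So /z/ is underlying, and a rule of word-final hardening — voiced fricatives become stops word-finally — gives [d].
Hence 'tooth' is /ʒɛmez/ underlyingly.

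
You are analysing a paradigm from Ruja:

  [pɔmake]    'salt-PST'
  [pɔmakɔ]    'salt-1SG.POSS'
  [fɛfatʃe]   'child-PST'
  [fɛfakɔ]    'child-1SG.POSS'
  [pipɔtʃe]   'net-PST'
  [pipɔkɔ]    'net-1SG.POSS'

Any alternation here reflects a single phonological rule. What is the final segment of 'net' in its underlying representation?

In [pipɔtʃe] and [pipɔkɔ] the final segment of 'net' alternates: [tʃ] ~ [k].
The stem 'salt' ([pɔmake], [pɔmakɔ]) shows [k] unchanged in both environments, so [k] cannot be basic with [tʃ] derived before the PST suffix.
So /tʃ/ is underlying, and a rule of depalatalization — palato-alveolar /tʃ/ becomes [k] when no front vowel follows — gives [k].

/tʃ/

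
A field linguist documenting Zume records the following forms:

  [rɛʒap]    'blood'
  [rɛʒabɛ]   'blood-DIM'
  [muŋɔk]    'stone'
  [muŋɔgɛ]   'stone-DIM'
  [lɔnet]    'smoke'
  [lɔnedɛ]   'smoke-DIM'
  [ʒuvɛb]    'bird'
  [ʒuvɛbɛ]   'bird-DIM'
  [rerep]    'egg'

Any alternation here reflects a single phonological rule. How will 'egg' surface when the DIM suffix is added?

In [rɛʒap] and [rɛʒabɛ] the final segment of 'blood' alternates: [p] ~ [b].
Compare 'bird', with invariant [b] in [ʒuvɛb] and [ʒuvɛbɛ]: an analysis with underlying /b/ and a rule producing [p] in isolation would wrongly predict alternation here too.
The alternation reflects intervocalic voicing: voiceless stops become voiced between vowels. /p/ is underlying.
The one attested form of 'egg', [rerep], shows underlying /rerep/. Applying the same rule between vowels gives [rerebɛ].

[rerebɛ]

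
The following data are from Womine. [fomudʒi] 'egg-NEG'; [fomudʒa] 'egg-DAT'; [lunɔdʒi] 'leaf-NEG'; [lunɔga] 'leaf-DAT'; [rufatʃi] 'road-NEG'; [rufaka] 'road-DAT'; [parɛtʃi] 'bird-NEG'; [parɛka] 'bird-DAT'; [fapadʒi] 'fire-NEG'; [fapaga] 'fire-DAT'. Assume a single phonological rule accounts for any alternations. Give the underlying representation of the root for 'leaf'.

/lunɔg/

The root 'leaf' surfaces as [lunɔdʒi] and [lunɔga], with a stem-final [dʒ] ~ [g] alternation.
If /dʒ/ were underlying and a rule turned it into [g] before the DAT suffix, 'egg' would also alternate; but it has [dʒ] in both [fomudʒi] and [fomudʒa].
Therefore /g/ is basic and [dʒ] is derived by palatalization before a front vowel (/k/ and /g/ become palato-alveolar [tʃ] and [dʒ] before a front vowel).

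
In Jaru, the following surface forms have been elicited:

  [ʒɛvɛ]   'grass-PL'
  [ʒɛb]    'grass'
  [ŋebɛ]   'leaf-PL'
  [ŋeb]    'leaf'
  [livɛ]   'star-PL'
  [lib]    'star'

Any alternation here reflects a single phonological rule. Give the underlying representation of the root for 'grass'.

/ʒɛv/

The stem for 'grass' ends in [v] in [ʒɛvɛ] but [b] in [ʒɛb].
If /b/ were underlying and a rule turned it into [v] before the PL suffix, 'leaf' would also alternate; but it has [b] in both [ŋebɛ] and [ŋeb].
So /v/ is underlying, and a rule of word-final hardening — voiced fricatives become stops word-finally — gives [b].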